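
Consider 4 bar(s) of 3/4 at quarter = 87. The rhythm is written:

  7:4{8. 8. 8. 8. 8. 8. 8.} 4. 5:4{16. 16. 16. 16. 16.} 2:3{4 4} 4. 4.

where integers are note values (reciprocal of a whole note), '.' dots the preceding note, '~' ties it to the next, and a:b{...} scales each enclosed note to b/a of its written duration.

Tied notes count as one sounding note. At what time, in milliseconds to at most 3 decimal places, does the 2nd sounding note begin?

1. 0.0ms @ 0 + 295.567ms (3/7)
2. 295.567ms @ 3/7 + 295.567ms (3/7)
3. 591.133ms @ 6/7 + 295.567ms (3/7)
4. 886.7ms @ 9/7 + 295.567ms (3/7)
5. 1182.266ms @ 12/7 + 295.567ms (3/7)
6. 1477.833ms @ 15/7 + 295.567ms (3/7)
7. 1773.399ms @ 18/7 + 295.567ms (3/7)
8. 2068.966ms @ 3 + 1034.483ms (3/2)
9. 3103.448ms @ 9/2 + 206.897ms (3/10)
10. 3310.345ms @ 24/5 + 206.897ms (3/10)
11. 3517.241ms @ 51/10 + 206.897ms (3/10)
12. 3724.138ms @ 27/5 + 206.897ms (3/10)
13. 3931.034ms @ 57/10 + 206.897ms (3/10)
14. 4137.931ms @ 6 + 1034.483ms (3/2)
15. 5172.414ms @ 15/2 + 1034.483ms (3/2)
16. 6206.897ms @ 9 + 1034.483ms (3/2)
17. 7241.379ms @ 21/2 + 1034.483ms (3/2)

note 2 onset = 3/7b = 295.567ms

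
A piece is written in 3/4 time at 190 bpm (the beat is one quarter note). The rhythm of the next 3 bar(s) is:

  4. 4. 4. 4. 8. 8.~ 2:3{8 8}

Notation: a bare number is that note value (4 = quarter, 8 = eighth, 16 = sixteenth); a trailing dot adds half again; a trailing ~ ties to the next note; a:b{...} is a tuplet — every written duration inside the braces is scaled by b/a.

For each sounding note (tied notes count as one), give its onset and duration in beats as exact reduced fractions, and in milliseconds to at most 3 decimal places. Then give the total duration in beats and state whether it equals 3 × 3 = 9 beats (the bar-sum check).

1) 0.0ms=0b +473.684ms=3/2b
2) 473.684ms=3/2b +473.684ms=3/2b
3) 947.368ms=3b +473.684ms=3/2b
4) 1421.053ms=9/2b +473.684ms=3/2b
5) 1894.737ms=6b +236.842ms=3/4b
6) 2131.579ms=27/4b +473.684ms=3/2b
7) 2605.263ms=33/4b +236.842ms=3/4b
Σ=9b of 9 (190bpm 3/4) — PASS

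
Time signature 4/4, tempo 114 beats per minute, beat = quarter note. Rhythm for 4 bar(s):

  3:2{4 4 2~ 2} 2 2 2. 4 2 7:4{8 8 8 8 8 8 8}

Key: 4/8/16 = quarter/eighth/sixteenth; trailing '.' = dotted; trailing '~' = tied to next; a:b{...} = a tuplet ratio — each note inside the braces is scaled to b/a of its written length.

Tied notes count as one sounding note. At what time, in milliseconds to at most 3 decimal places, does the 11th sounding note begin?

note 11 onset = 102/7b = 7669.173ms

1. 0.0ms @ 0 + 350.877ms (2/3)
2. 350.877ms @ 2/3 + 350.877ms (2/3)
3. 701.754ms @ 4/3 + 1403.509ms (8/3)
4. 2105.263ms @ 4 + 1052.632ms (2)
5. 3157.895ms @ 6 + 1052.632ms (2)
6. 4210.526ms @ 8 + 1578.947ms (3)
7. 5789.474ms @ 11 + 526.316ms (1)
8. 6315.789ms @ 12 + 1052.632ms (2)
9. 7368.421ms @ 14 + 150.376ms (2/7)
10. 7518.797ms @ 100/7 + 150.376ms (2/7)
11. 7669.173ms @ 102/7 + 150.376ms (2/7)
12. 7819.549ms @ 104/7 + 150.376ms (2/7)
13. 7969.925ms @ 106/7 + 150.376ms (2/7)
14. 8120.301ms @ 108/7 + 150.376ms (2/7)
15. 8270.677ms @ 110/7 + 150.376ms (2/7)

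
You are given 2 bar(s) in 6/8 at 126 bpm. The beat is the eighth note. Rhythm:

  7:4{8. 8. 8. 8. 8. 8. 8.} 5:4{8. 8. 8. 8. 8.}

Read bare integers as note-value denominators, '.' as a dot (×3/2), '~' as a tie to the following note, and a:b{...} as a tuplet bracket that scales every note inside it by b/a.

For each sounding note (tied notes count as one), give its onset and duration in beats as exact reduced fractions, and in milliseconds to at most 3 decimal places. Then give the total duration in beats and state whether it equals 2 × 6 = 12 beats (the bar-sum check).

1) 0.0ms=0b +408.163ms=6/7b
2) 408.163ms=6/7b +408.163ms=6/7b
3) 816.327ms=12/7b +408.163ms=6/7b
4) 1224.49ms=18/7b +408.163ms=6/7b
5) 1632.653ms=24/7b +408.163ms=6/7b
6) 2040.816ms=30/7b +408.163ms=6/7b
7) 2448.98ms=36/7b +408.163ms=6/7b
8) 2857.143ms=6b +571.429ms=6/5b
9) 3428.571ms=36/5b +571.429ms=6/5b
10) 4000.0ms=42/5b +571.429ms=6/5b
11) 4571.429ms=48/5b +571.429ms=6/5b
12) 5142.857ms=54/5b +571.429ms=6/5b
Σ=12b of 12 (126bpm 6/8) — PASS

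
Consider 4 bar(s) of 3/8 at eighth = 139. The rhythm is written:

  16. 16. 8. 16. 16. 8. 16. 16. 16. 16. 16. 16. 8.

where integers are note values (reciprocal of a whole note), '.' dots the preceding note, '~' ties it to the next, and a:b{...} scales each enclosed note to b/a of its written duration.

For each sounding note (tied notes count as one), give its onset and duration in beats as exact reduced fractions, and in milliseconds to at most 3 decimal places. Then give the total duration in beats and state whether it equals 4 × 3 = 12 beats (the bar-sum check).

1) 0.0ms=0b +323.741ms=3/4b
2) 323.741ms=3/4b +323.741ms=3/4b
3) 647.482ms=3/2b +647.482ms=3/2b
4) 1294.964ms=3b +323.741ms=3/4b
5) 1618.705ms=15/4b +323.741ms=3/4b
6) 1942.446ms=9/2b +647.482ms=3/2b
7) 2589.928ms=6b +323.741ms=3/4b
8) 2913.669ms=27/4b +323.741ms=3/4b
9) 3237.41ms=15/2b +323.741ms=3/4b
10) 3561.151ms=33/4b +323.741ms=3/4b
11) 3884.892ms=9b +323.741ms=3/4b
12) 4208.633ms=39/4b +323.741ms=3/4b
13) 4532.374ms=21/2b +647.482ms=3/2b
Σ=12b of 12 (139bpm 3/8) — PASS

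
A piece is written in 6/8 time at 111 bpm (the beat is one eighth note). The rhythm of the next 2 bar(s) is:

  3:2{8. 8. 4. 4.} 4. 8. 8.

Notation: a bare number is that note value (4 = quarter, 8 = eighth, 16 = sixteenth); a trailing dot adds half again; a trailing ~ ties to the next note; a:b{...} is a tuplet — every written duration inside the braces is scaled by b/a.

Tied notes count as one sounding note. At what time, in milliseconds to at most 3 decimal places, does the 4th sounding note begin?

1. 0.0ms @ 0 + 540.541ms (1)
2. 540.541ms @ 1 + 540.541ms (1)
3. 1081.081ms @ 2 + 1081.081ms (2)
4. 2162.162ms @ 4 + 1081.081ms (2)
5. 3243.243ms @ 6 + 1621.622ms (3)
6. 4864.865ms @ 9 + 810.811ms (3/2)
7. 5675.676ms @ 21/2 + 810.811ms (3/2)

note 4 onset = 4b = 2162.162ms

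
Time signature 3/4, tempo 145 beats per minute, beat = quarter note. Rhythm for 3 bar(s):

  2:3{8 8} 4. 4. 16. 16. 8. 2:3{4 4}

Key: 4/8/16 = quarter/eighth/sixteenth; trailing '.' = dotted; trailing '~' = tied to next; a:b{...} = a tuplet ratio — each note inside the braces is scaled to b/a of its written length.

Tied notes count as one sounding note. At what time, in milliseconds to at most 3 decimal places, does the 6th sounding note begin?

note 6 onset = 39/8b = 2017.241ms

1. 0.0ms @ 0 + 310.345ms (3/4)
2. 310.345ms @ 3/4 + 310.345ms (3/4)
3. 620.69ms @ 3/2 + 620.69ms (3/2)
4. 1241.379ms @ 3 + 620.69ms (3/2)
5. 1862.069ms @ 9/2 + 155.172ms (3/8)
6. 2017.241ms @ 39/8 + 155.172ms (3/8)
7. 2172.414ms @ 21/4 + 310.345ms (3/4)
8. 2482.759ms @ 6 + 620.69ms (3/2)
9. 3103.448ms @ 15/2 + 620.69ms (3/2)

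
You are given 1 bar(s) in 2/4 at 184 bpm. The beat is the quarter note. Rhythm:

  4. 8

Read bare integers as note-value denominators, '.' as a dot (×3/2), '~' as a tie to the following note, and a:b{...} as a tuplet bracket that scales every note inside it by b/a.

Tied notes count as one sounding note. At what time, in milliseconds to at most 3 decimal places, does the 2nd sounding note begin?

1. 0.0ms @ 0 + 489.13ms (3/2)
2. 489.13ms @ 3/2 + 163.043ms (1/2)

note 2 onset = 3/2b = 489.13ms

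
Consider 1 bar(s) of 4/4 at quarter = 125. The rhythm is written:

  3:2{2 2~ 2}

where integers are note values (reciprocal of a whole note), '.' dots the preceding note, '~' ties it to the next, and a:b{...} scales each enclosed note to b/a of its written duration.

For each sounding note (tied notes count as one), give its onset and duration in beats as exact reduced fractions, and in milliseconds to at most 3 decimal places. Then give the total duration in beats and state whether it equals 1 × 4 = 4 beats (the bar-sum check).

1) 0.0ms=0b +640.0ms=4/3b
2) 640.0ms=4/3b +1280.0ms=8/3b
Σ=4b of 4 (125bpm 4/4) — PASS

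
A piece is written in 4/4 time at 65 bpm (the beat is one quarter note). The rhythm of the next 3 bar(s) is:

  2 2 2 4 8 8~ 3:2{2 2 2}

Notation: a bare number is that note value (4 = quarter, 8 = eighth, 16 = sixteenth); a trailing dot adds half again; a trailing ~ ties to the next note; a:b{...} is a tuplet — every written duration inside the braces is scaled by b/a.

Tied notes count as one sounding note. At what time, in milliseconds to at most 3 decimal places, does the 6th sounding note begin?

note 6 onset = 15/2b = 6923.077ms

1. 0.0ms @ 0 + 1846.154ms (2)
2. 1846.154ms @ 2 + 1846.154ms (2)
3. 3692.308ms @ 4 + 1846.154ms (2)
4. 5538.462ms @ 6 + 923.077ms (1)
5. 6461.538ms @ 7 + 461.538ms (1/2)
6. 6923.077ms @ 15/2 + 1692.308ms (11/6)
7. 8615.385ms @ 28/3 + 1230.769ms (4/3)
8. 9846.154ms @ 32/3 + 1230.769ms (4/3)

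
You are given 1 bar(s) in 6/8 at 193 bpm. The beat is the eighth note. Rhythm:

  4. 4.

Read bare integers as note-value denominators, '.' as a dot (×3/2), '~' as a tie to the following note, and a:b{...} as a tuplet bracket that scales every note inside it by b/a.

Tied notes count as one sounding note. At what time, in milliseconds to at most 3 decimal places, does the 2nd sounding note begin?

note 2 onset = 3b = 932.642ms

1. 0.0ms @ 0 + 932.642ms (3)
2. 932.642ms @ 3 + 932.642ms (3)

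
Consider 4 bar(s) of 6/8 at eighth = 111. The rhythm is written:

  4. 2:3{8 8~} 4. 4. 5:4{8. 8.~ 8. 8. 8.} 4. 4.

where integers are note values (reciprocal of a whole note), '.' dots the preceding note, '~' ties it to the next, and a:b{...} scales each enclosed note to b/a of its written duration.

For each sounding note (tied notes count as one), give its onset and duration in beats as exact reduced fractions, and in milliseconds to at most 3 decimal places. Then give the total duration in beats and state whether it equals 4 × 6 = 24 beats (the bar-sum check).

1) 0.0ms=0b +1621.622ms=3b
2) 1621.622ms=3b +810.811ms=3/2b
3) 2432.432ms=9/2b +2432.432ms=9/2b
4) 4864.865ms=9b +1621.622ms=3b
5) 6486.486ms=12b +648.649ms=6/5b
6) 7135.135ms=66/5b +1297.297ms=12/5b
7) 8432.432ms=78/5b +648.649ms=6/5b
8) 9081.081ms=84/5b +648.649ms=6/5b
9) 9729.73ms=18b +1621.622ms=3b
10) 11351.351ms=21b +1621.622ms=3b
Σ=24b of 24 (111bpm 6/8) — PASS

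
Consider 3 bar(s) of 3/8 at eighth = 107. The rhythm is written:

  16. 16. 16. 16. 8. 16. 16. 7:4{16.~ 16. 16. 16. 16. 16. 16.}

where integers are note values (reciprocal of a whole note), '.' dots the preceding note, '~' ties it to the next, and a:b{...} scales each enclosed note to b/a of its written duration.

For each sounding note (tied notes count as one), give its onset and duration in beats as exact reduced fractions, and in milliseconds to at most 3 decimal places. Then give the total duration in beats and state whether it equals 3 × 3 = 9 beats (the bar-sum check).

1) 0.0ms=0b +420.561ms=3/4b
2) 420.561ms=3/4b +420.561ms=3/4b
3) 841.121ms=3/2b +420.561ms=3/4b
4) 1261.682ms=9/4b +420.561ms=3/4b
5) 1682.243ms=3b +841.121ms=3/2b
6) 2523.364ms=9/2b +420.561ms=3/4b
7) 2943.925ms=21/4b +420.561ms=3/4b
8) 3364.486ms=6b +480.641ms=6/7b
9) 3845.127ms=48/7b +240.32ms=3/7b
10) 4085.447ms=51/7b +240.32ms=3/7b
11) 4325.768ms=54/7b +240.32ms=3/7b
12) 4566.088ms=57/7b +240.32ms=3/7b
13) 4806.409ms=60/7b +240.32ms=3/7b
Σ=9b of 9 (107bpm 3/8) — PASS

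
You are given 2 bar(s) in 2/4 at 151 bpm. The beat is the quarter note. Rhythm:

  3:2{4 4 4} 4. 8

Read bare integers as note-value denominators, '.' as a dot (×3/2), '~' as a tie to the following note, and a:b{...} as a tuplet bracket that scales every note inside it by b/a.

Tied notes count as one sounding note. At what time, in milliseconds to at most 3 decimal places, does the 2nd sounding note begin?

1. 0.0ms @ 0 + 264.901ms (2/3)
2. 264.901ms @ 2/3 + 264.901ms (2/3)
3. 529.801ms @ 4/3 + 264.901ms (2/3)
4. 794.702ms @ 2 + 596.026ms (3/2)
5. 1390.728ms @ 7/2 + 198.675ms (1/2)

note 2 onset = 2/3b = 264.901ms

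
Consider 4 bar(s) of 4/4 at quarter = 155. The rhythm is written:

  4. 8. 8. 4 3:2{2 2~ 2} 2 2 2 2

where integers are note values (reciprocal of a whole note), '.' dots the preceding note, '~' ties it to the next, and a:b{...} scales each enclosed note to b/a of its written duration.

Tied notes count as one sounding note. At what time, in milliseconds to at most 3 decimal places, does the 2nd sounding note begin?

note 2 onset = 3/2b = 580.645ms

1. 0.0ms @ 0 + 580.645ms (3/2)
2. 580.645ms @ 3/2 + 290.323ms (3/4)
3. 870.968ms @ 9/4 + 290.323ms (3/4)
4. 1161.29ms @ 3 + 387.097ms (1)
5. 1548.387ms @ 4 + 516.129ms (4/3)
6. 2064.516ms @ 16/3 + 1032.258ms (8/3)
7. 3096.774ms @ 8 + 774.194ms (2)
8. 3870.968ms @ 10 + 774.194ms (2)
9. 4645.161ms @ 12 + 774.194ms (2)
10. 5419.355ms @ 14 + 774.194ms (2)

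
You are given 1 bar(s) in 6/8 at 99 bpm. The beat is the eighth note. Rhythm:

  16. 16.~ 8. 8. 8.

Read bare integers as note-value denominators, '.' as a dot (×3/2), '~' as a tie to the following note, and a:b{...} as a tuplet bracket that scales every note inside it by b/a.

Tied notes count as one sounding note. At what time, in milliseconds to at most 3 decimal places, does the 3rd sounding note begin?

note 3 onset = 3b = 1818.182ms

1. 0.0ms @ 0 + 454.545ms (3/4)
2. 454.545ms @ 3/4 + 1363.636ms (9/4)
3. 1818.182ms @ 3 + 909.091ms (3/2)
4. 2727.273ms @ 9/2 + 909.091ms (3/2)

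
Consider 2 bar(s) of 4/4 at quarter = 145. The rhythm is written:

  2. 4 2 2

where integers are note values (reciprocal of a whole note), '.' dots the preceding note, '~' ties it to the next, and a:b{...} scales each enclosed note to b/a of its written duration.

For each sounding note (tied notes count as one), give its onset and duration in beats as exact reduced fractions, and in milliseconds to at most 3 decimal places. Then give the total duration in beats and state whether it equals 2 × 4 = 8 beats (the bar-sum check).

1) 0.0ms=0b +1241.379ms=3b
2) 1241.379ms=3b +413.793ms=1b
3) 1655.172ms=4b +827.586ms=2b
4) 2482.759ms=6b +827.586ms=2b
Σ=8b of 8 (145bpm 4/4) — PASS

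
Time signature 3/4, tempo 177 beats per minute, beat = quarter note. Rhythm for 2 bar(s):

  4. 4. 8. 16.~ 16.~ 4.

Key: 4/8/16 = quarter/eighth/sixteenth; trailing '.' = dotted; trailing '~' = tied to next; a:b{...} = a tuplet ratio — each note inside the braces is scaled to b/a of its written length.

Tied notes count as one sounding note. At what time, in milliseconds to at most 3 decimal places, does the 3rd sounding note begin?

1. 0.0ms @ 0 + 508.475ms (3/2)
2. 508.475ms @ 3/2 + 508.475ms (3/2)
3. 1016.949ms @ 3 + 254.237ms (3/4)
4. 1271.186ms @ 15/4 + 762.712ms (9/4)

note 3 onset = 3b = 1016.949ms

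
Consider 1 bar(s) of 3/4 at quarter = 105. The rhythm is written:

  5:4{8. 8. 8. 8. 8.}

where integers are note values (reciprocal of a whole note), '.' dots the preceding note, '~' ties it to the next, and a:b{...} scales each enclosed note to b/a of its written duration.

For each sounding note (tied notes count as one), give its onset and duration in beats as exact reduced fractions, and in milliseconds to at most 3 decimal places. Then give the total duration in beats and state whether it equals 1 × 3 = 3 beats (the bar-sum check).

1) 0.0ms=0b +342.857ms=3/5b
2) 342.857ms=3/5b +342.857ms=3/5b
3) 685.714ms=6/5b +342.857ms=3/5b
4) 1028.571ms=9/5b +342.857ms=3/5b
5) 1371.429ms=12/5b +342.857ms=3/5b
Σ=3b of 3 (105bpm 3/4) — PASS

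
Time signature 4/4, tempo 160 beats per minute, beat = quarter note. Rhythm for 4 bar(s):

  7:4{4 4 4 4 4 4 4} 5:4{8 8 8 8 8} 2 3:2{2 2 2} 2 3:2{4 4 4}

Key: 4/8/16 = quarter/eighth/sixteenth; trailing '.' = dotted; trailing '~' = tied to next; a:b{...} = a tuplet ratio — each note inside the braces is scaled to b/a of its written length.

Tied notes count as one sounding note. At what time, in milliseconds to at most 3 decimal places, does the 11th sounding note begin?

note 11 onset = 26/5b = 1950.0ms

1. 0.0ms @ 0 + 214.286ms (4/7)
2. 214.286ms @ 4/7 + 214.286ms (4/7)
3. 428.571ms @ 8/7 + 214.286ms (4/7)
4. 642.857ms @ 12/7 + 214.286ms (4/7)
5. 857.143ms @ 16/7 + 214.286ms (4/7)
6. 1071.429ms @ 20/7 + 214.286ms (4/7)
7. 1285.714ms @ 24/7 + 214.286ms (4/7)
8. 1500.0ms @ 4 + 150.0ms (2/5)
9. 1650.0ms @ 22/5 + 150.0ms (2/5)
10. 1800.0ms @ 24/5 + 150.0ms (2/5)
11. 1950.0ms @ 26/5 + 150.0ms (2/5)
12. 2100.0ms @ 28/5 + 150.0ms (2/5)
13. 2250.0ms @ 6 + 750.0ms (2)
14. 3000.0ms @ 8 + 500.0ms (4/3)
15. 3500.0ms @ 28/3 + 500.0ms (4/3)
16. 4000.0ms @ 32/3 + 500.0ms (4/3)
17. 4500.0ms @ 12 + 750.0ms (2)
18. 5250.0ms @ 14 + 250.0ms (2/3)
19. 5500.0ms @ 44/3 + 250.0ms (2/3)
20. 5750.0ms @ 46/3 + 250.0ms (2/3)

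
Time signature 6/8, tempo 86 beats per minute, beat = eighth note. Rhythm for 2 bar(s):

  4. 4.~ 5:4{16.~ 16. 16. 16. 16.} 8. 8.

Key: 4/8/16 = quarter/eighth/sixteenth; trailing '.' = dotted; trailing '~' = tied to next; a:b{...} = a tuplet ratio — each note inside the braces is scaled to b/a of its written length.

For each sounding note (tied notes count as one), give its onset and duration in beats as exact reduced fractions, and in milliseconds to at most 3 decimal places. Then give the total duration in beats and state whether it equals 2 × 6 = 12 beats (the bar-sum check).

1) 0.0ms=0b +2093.023ms=3b
2) 2093.023ms=3b +2930.233ms=21/5b
3) 5023.256ms=36/5b +418.605ms=3/5b
4) 5441.86ms=39/5b +418.605ms=3/5b
5) 5860.465ms=42/5b +418.605ms=3/5b
6) 6279.07ms=9b +1046.512ms=3/2b
7) 7325.581ms=21/2b +1046.512ms=3/2b
Σ=12b of 12 (86bpm 6/8) — PASS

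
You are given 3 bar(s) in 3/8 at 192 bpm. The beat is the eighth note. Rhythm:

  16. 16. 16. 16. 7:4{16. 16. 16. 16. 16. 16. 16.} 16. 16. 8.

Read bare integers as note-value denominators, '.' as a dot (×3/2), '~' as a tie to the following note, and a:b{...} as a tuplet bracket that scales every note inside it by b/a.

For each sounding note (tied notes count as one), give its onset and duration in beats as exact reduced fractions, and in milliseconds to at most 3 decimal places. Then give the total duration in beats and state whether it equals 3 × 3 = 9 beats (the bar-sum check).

1) 0.0ms=0b +234.375ms=3/4b
2) 234.375ms=3/4b +234.375ms=3/4b
3) 468.75ms=3/2b +234.375ms=3/4b
4) 703.125ms=9/4b +234.375ms=3/4b
5) 937.5ms=3b +133.929ms=3/7b
6) 1071.429ms=24/7b +133.929ms=3/7b
7) 1205.357ms=27/7b +133.929ms=3/7b
8) 1339.286ms=30/7b +133.929ms=3/7b
9) 1473.214ms=33/7b +133.929ms=3/7b
10) 1607.143ms=36/7b +133.929ms=3/7b
11) 1741.071ms=39/7b +133.929ms=3/7b
12) 1875.0ms=6b +234.375ms=3/4b
13) 2109.375ms=27/4b +234.375ms=3/4b
14) 2343.75ms=15/2b +468.75ms=3/2b
Σ=9b of 9 (192bpm 3/8) — PASS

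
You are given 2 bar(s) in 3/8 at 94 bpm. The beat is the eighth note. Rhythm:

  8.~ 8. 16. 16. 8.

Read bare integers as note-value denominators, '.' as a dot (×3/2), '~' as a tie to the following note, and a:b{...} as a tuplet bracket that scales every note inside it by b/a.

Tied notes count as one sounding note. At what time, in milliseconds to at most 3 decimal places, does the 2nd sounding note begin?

note 2 onset = 3b = 1914.894ms

1. 0.0ms @ 0 + 1914.894ms (3)
2. 1914.894ms @ 3 + 478.723ms (3/4)
3. 2393.617ms @ 15/4 + 478.723ms (3/4)
4. 2872.34ms @ 9/2 + 957.447ms (3/2)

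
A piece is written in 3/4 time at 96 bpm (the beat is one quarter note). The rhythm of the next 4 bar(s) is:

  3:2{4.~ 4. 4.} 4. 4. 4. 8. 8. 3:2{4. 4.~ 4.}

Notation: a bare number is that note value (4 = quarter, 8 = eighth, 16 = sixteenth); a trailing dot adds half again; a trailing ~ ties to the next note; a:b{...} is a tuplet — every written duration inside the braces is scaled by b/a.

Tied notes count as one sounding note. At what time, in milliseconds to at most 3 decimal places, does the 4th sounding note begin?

note 4 onset = 9/2b = 2812.5ms

1. 0.0ms @ 0 + 1250.0ms (2)
2. 1250.0ms @ 2 + 625.0ms (1)
3. 1875.0ms @ 3 + 937.5ms (3/2)
4. 2812.5ms @ 9/2 + 937.5ms (3/2)
5. 3750.0ms @ 6 + 937.5ms (3/2)
6. 4687.5ms @ 15/2 + 468.75ms (3/4)
7. 5156.25ms @ 33/4 + 468.75ms (3/4)
8. 5625.0ms @ 9 + 625.0ms (1)
9. 6250.0ms @ 10 + 1250.0ms (2)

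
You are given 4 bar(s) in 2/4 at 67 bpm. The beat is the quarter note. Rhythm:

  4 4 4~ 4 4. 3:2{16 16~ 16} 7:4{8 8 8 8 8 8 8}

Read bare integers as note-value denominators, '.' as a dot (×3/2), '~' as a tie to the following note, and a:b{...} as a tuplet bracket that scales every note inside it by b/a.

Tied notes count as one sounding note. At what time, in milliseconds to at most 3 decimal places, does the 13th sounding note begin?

note 13 onset = 54/7b = 6908.316ms

1. 0.0ms @ 0 + 895.522ms (1)
2. 895.522ms @ 1 + 895.522ms (1)
3. 1791.045ms @ 2 + 1791.045ms (2)
4. 3582.09ms @ 4 + 1343.284ms (3/2)
5. 4925.373ms @ 11/2 + 149.254ms (1/6)
6. 5074.627ms @ 17/3 + 298.507ms (1/3)
7. 5373.134ms @ 6 + 255.864ms (2/7)
8. 5628.998ms @ 44/7 + 255.864ms (2/7)
9. 5884.861ms @ 46/7 + 255.864ms (2/7)
10. 6140.725ms @ 48/7 + 255.864ms (2/7)
11. 6396.588ms @ 50/7 + 255.864ms (2/7)
12. 6652.452ms @ 52/7 + 255.864ms (2/7)
13. 6908.316ms @ 54/7 + 255.864ms (2/7)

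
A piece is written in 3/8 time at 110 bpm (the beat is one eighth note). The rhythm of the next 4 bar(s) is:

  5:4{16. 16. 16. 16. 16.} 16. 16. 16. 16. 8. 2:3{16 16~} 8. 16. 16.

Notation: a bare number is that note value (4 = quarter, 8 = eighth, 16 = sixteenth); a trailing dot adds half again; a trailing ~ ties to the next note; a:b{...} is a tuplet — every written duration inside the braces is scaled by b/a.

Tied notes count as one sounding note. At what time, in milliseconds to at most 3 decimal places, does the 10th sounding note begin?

1. 0.0ms @ 0 + 327.273ms (3/5)
2. 327.273ms @ 3/5 + 327.273ms (3/5)
3. 654.545ms @ 6/5 + 327.273ms (3/5)
4. 981.818ms @ 9/5 + 327.273ms (3/5)
5. 1309.091ms @ 12/5 + 327.273ms (3/5)
6. 1636.364ms @ 3 + 409.091ms (3/4)
7. 2045.455ms @ 15/4 + 409.091ms (3/4)
8. 2454.545ms @ 9/2 + 409.091ms (3/4)
9. 2863.636ms @ 21/4 + 409.091ms (3/4)
10. 3272.727ms @ 6 + 818.182ms (3/2)
11. 4090.909ms @ 15/2 + 409.091ms (3/4)
12. 4500.0ms @ 33/4 + 1227.273ms (9/4)
13. 5727.273ms @ 21/2 + 409.091ms (3/4)
14. 6136.364ms @ 45/4 + 409.091ms (3/4)

note 10 onset = 6b = 3272.727ms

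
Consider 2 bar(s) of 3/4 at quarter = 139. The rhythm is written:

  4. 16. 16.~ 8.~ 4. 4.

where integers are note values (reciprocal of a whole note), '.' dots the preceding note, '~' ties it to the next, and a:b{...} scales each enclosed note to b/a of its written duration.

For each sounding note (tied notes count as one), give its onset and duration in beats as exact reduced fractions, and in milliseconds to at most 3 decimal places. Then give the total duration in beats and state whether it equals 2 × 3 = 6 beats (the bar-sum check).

1) 0.0ms=0b +647.482ms=3/2b
2) 647.482ms=3/2b +161.871ms=3/8b
3) 809.353ms=15/8b +1133.094ms=21/8b
4) 1942.446ms=9/2b +647.482ms=3/2b
Σ=6b of 6 (139bpm 3/4) — PASS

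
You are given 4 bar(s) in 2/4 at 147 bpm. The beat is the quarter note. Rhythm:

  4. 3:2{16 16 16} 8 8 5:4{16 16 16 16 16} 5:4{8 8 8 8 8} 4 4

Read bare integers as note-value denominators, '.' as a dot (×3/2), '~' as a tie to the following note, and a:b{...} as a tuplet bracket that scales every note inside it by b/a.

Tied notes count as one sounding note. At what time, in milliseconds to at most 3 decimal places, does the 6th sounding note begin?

note 6 onset = 5/2b = 1020.408ms

1. 0.0ms @ 0 + 612.245ms (3/2)
2. 612.245ms @ 3/2 + 68.027ms (1/6)
3. 680.272ms @ 5/3 + 68.027ms (1/6)
4. 748.299ms @ 11/6 + 68.027ms (1/6)
5. 816.327ms @ 2 + 204.082ms (1/2)
6. 1020.408ms @ 5/2 + 204.082ms (1/2)
7. 1224.49ms @ 3 + 81.633ms (1/5)
8. 1306.122ms @ 16/5 + 81.633ms (1/5)
9. 1387.755ms @ 17/5 + 81.633ms (1/5)
10. 1469.388ms @ 18/5 + 81.633ms (1/5)
11. 1551.02ms @ 19/5 + 81.633ms (1/5)
12. 1632.653ms @ 4 + 163.265ms (2/5)
13. 1795.918ms @ 22/5 + 163.265ms (2/5)
14. 1959.184ms @ 24/5 + 163.265ms (2/5)
15. 2122.449ms @ 26/5 + 163.265ms (2/5)
16. 2285.714ms @ 28/5 + 163.265ms (2/5)
17. 2448.98ms @ 6 + 408.163ms (1)
18. 2857.143ms @ 7 + 408.163ms (1)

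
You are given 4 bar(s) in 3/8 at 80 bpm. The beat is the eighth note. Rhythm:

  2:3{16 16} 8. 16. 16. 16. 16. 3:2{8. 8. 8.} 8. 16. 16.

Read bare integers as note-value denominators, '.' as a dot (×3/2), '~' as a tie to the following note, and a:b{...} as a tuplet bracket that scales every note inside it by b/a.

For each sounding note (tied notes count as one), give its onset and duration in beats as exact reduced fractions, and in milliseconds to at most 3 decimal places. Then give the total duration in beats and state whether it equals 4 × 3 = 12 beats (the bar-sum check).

1) 0.0ms=0b +562.5ms=3/4b
2) 562.5ms=3/4b +562.5ms=3/4b
3) 1125.0ms=3/2b +1125.0ms=3/2b
4) 2250.0ms=3b +562.5ms=3/4b
5) 2812.5ms=15/4b +562.5ms=3/4b
6) 3375.0ms=9/2b +562.5ms=3/4b
7) 3937.5ms=21/4b +562.5ms=3/4b
8) 4500.0ms=6b +750.0ms=1b
9) 5250.0ms=7b +750.0ms=1b
10) 6000.0ms=8b +750.0ms=1b
11) 6750.0ms=9b +1125.0ms=3/2b
12) 7875.0ms=21/2b +562.5ms=3/4b
13) 8437.5ms=45/4b +562.5ms=3/4b
Σ=12b of 12 (80bpm 3/8) — PASS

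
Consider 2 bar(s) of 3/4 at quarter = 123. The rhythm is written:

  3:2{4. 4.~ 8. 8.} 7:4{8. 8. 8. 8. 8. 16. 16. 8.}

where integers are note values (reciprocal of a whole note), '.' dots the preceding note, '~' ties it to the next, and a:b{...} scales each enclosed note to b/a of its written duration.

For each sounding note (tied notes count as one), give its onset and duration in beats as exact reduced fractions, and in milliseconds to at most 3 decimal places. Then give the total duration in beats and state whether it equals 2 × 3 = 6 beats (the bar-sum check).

1) 0.0ms=0b +487.805ms=1b
2) 487.805ms=1b +731.707ms=3/2b
3) 1219.512ms=5/2b +243.902ms=1/2b
4) 1463.415ms=3b +209.059ms=3/7b
5) 1672.474ms=24/7b +209.059ms=3/7b
6) 1881.533ms=27/7b +209.059ms=3/7b
7) 2090.592ms=30/7b +209.059ms=3/7b
8) 2299.652ms=33/7b +209.059ms=3/7b
9) 2508.711ms=36/7b +104.53ms=3/14b
10) 2613.24ms=75/14b +104.53ms=3/14b
11) 2717.77ms=39/7b +209.059ms=3/7b
Σ=6b of 6 (123bpm 3/4) — PASS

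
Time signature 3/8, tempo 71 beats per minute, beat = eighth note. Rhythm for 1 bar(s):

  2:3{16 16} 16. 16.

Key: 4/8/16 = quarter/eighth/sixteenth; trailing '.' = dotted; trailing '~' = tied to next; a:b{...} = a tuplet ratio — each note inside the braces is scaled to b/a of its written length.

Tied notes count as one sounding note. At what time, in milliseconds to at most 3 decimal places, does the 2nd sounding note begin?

note 2 onset = 3/4b = 633.803ms

1. 0.0ms @ 0 + 633.803ms (3/4)
2. 633.803ms @ 3/4 + 633.803ms (3/4)
3. 1267.606ms @ 3/2 + 633.803ms (3/4)
4. 1901.408ms @ 9/4 + 633.803ms (3/4)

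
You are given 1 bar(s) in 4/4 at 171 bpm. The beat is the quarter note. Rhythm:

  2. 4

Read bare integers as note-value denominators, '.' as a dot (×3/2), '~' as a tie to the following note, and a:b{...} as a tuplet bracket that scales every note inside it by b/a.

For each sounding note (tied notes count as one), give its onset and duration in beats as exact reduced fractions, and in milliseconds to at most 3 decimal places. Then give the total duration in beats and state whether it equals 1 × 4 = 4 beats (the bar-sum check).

1) 0.0ms=0b +1052.632ms=3b
2) 1052.632ms=3b +350.877ms=1b
Σ=4b of 4 (171bpm 4/4) — PASS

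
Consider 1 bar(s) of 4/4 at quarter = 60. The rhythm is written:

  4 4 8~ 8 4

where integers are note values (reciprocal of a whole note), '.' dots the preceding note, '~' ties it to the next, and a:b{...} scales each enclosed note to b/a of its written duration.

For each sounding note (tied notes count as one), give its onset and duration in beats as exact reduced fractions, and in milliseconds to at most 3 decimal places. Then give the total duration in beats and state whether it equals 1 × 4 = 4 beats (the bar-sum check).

1) 0.0ms=0b +1000.0ms=1b
2) 1000.0ms=1b +1000.0ms=1b
3) 2000.0ms=2b +1000.0ms=1b
4) 3000.0ms=3b +1000.0ms=1b
Σ=4b of 4 (60bpm 4/4) — PASS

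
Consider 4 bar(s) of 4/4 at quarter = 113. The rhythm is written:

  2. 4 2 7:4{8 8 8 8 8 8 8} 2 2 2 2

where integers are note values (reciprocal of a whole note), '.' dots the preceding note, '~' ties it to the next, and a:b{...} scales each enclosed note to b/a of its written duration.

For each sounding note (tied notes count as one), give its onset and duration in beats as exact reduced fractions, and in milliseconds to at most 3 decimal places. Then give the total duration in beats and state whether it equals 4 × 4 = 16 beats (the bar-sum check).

1) 0.0ms=0b +1592.92ms=3b
2) 1592.92ms=3b +530.973ms=1b
3) 2123.894ms=4b +1061.947ms=2b
4) 3185.841ms=6b +151.707ms=2/7b
5) 3337.547ms=44/7b +151.707ms=2/7b
6) 3489.254ms=46/7b +151.707ms=2/7b
7) 3640.961ms=48/7b +151.707ms=2/7b
8) 3792.668ms=50/7b +151.707ms=2/7b
9) 3944.374ms=52/7b +151.707ms=2/7b
10) 4096.081ms=54/7b +151.707ms=2/7b
11) 4247.788ms=8b +1061.947ms=2b
12) 5309.735ms=10b +1061.947ms=2b
13) 6371.681ms=12b +1061.947ms=2b
14) 7433.628ms=14b +1061.947ms=2b
Σ=16b of 16 (113bpm 4/4) — PASS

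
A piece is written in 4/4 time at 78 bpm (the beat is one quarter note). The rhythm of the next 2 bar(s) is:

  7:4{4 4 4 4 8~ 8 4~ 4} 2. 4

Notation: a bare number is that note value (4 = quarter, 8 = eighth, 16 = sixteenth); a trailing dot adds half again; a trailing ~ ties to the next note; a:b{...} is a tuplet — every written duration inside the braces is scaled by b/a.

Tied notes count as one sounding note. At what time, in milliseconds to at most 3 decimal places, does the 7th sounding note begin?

1. 0.0ms @ 0 + 439.56ms (4/7)
2. 439.56ms @ 4/7 + 439.56ms (4/7)
3. 879.121ms @ 8/7 + 439.56ms (4/7)
4. 1318.681ms @ 12/7 + 439.56ms (4/7)
5. 1758.242ms @ 16/7 + 439.56ms (4/7)
6. 2197.802ms @ 20/7 + 879.121ms (8/7)
7. 3076.923ms @ 4 + 2307.692ms (3)
8. 5384.615ms @ 7 + 769.231ms (1)

note 7 onset = 4b = 3076.923ms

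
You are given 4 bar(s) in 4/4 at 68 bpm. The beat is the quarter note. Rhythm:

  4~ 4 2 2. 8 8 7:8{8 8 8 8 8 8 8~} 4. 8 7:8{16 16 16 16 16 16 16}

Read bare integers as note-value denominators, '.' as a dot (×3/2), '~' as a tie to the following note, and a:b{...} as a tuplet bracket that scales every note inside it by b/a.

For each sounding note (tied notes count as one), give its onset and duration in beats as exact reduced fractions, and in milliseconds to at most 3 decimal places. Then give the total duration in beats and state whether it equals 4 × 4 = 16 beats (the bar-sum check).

1) 0.0ms=0b +1764.706ms=2b
2) 1764.706ms=2b +1764.706ms=2b
3) 3529.412ms=4b +2647.059ms=3b
4) 6176.471ms=7b +441.176ms=1/2b
5) 6617.647ms=15/2b +441.176ms=1/2b
6) 7058.824ms=8b +504.202ms=4/7b
7) 7563.025ms=60/7b +504.202ms=4/7b
8) 8067.227ms=64/7b +504.202ms=4/7b
9) 8571.429ms=68/7b +504.202ms=4/7b
10) 9075.63ms=72/7b +504.202ms=4/7b
11) 9579.832ms=76/7b +504.202ms=4/7b
12) 10084.034ms=80/7b +1827.731ms=29/14b
13) 11911.765ms=27/2b +441.176ms=1/2b
14) 12352.941ms=14b +252.101ms=2/7b
15) 12605.042ms=100/7b +252.101ms=2/7b
16) 12857.143ms=102/7b +252.101ms=2/7b
17) 13109.244ms=104/7b +252.101ms=2/7b
18) 13361.345ms=106/7b +252.101ms=2/7b
19) 13613.445ms=108/7b +252.101ms=2/7b
20) 13865.546ms=110/7b +252.101ms=2/7b
Σ=16b of 16 (68bpm 4/4) — PASS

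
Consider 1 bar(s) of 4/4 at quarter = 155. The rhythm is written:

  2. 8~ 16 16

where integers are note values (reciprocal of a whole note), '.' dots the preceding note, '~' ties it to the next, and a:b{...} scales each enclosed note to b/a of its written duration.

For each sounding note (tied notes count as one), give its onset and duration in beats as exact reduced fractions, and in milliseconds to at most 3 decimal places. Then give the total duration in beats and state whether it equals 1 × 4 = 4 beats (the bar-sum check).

1) 0.0ms=0b +1161.29ms=3b
2) 1161.29ms=3b +290.323ms=3/4b
3) 1451.613ms=15/4b +96.774ms=1/4b
Σ=4b of 4 (155bpm 4/4) — PASS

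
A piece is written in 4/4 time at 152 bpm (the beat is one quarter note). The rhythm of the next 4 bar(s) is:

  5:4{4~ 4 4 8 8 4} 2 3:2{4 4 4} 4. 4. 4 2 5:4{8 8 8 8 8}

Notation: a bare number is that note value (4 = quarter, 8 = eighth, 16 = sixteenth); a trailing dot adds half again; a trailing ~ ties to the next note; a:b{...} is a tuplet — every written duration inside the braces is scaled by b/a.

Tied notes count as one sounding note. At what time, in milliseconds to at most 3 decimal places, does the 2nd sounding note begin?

1. 0.0ms @ 0 + 631.579ms (8/5)
2. 631.579ms @ 8/5 + 315.789ms (4/5)
3. 947.368ms @ 12/5 + 157.895ms (2/5)
4. 1105.263ms @ 14/5 + 157.895ms (2/5)
5. 1263.158ms @ 16/5 + 315.789ms (4/5)
6. 1578.947ms @ 4 + 789.474ms (2)
7. 2368.421ms @ 6 + 263.158ms (2/3)
8. 2631.579ms @ 20/3 + 263.158ms (2/3)
9. 2894.737ms @ 22/3 + 263.158ms (2/3)
10. 3157.895ms @ 8 + 592.105ms (3/2)
11. 3750.0ms @ 19/2 + 592.105ms (3/2)
12. 4342.105ms @ 11 + 394.737ms (1)
13. 4736.842ms @ 12 + 789.474ms (2)
14. 5526.316ms @ 14 + 157.895ms (2/5)
15. 5684.211ms @ 72/5 + 157.895ms (2/5)
16. 5842.105ms @ 74/5 + 157.895ms (2/5)
17. 6000.0ms @ 76/5 + 157.895ms (2/5)
18. 6157.895ms @ 78/5 + 157.895ms (2/5)

note 2 onset = 8/5b = 631.579ms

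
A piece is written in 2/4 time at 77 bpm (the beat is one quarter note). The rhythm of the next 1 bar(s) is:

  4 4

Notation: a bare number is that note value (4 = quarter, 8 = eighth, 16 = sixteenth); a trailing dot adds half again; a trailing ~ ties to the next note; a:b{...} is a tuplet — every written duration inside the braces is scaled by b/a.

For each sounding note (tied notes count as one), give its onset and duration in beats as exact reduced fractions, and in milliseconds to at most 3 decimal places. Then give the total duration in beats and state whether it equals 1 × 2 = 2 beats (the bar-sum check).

1) 0.0ms=0b +779.221ms=1b
2) 779.221ms=1b +779.221ms=1b
Σ=2b of 2 (77bpm 2/4) — PASS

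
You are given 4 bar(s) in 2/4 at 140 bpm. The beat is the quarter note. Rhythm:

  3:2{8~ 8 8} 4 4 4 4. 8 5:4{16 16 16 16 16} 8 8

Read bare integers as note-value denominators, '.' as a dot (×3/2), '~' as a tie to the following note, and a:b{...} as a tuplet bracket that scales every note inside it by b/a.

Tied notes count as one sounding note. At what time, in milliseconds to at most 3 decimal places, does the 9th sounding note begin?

note 9 onset = 31/5b = 2657.143ms

1. 0.0ms @ 0 + 285.714ms (2/3)
2. 285.714ms @ 2/3 + 142.857ms (1/3)
3. 428.571ms @ 1 + 428.571ms (1)
4. 857.143ms @ 2 + 428.571ms (1)
5. 1285.714ms @ 3 + 428.571ms (1)
6. 1714.286ms @ 4 + 642.857ms (3/2)
7. 2357.143ms @ 11/2 + 214.286ms (1/2)
8. 2571.429ms @ 6 + 85.714ms (1/5)
9. 2657.143ms @ 31/5 + 85.714ms (1/5)
10. 2742.857ms @ 32/5 + 85.714ms (1/5)
11. 2828.571ms @ 33/5 + 85.714ms (1/5)
12. 2914.286ms @ 34/5 + 85.714ms (1/5)
13. 3000.0ms @ 7 + 214.286ms (1/2)
14. 3214.286ms @ 15/2 + 214.286ms (1/2)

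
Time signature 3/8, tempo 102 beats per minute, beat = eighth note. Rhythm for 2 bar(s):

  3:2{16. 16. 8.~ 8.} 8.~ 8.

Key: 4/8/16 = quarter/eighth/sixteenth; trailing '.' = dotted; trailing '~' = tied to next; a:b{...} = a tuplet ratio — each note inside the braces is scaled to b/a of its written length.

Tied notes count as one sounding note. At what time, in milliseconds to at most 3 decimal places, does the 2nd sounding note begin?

1. 0.0ms @ 0 + 294.118ms (1/2)
2. 294.118ms @ 1/2 + 294.118ms (1/2)
3. 588.235ms @ 1 + 1176.471ms (2)
4. 1764.706ms @ 3 + 1764.706ms (3)

note 2 onset = 1/2b = 294.118ms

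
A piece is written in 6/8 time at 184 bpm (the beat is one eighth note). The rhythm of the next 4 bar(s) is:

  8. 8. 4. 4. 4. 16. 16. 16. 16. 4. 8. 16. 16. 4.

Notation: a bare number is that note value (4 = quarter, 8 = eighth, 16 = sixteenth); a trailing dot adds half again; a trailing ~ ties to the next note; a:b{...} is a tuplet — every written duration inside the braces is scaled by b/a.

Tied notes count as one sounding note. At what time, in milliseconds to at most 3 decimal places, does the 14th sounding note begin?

note 14 onset = 21b = 6847.826ms

1. 0.0ms @ 0 + 489.13ms (3/2)
2. 489.13ms @ 3/2 + 489.13ms (3/2)
3. 978.261ms @ 3 + 978.261ms (3)
4. 1956.522ms @ 6 + 978.261ms (3)
5. 2934.783ms @ 9 + 978.261ms (3)
6. 3913.043ms @ 12 + 244.565ms (3/4)
7. 4157.609ms @ 51/4 + 244.565ms (3/4)
8. 4402.174ms @ 27/2 + 244.565ms (3/4)
9. 4646.739ms @ 57/4 + 244.565ms (3/4)
10. 4891.304ms @ 15 + 978.261ms (3)
11. 5869.565ms @ 18 + 489.13ms (3/2)
12. 6358.696ms @ 39/2 + 244.565ms (3/4)
13. 6603.261ms @ 81/4 + 244.565ms (3/4)
14. 6847.826ms @ 21 + 978.261ms (3)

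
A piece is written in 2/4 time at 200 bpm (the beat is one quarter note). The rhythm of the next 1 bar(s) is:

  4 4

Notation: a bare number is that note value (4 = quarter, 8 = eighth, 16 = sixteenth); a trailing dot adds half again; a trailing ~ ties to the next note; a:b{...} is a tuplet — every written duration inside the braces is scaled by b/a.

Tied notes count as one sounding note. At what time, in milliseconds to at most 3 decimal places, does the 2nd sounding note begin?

note 2 onset = 1b = 300.0ms

1. 0.0ms @ 0 + 300.0ms (1)
2. 300.0ms @ 1 + 300.0ms (1)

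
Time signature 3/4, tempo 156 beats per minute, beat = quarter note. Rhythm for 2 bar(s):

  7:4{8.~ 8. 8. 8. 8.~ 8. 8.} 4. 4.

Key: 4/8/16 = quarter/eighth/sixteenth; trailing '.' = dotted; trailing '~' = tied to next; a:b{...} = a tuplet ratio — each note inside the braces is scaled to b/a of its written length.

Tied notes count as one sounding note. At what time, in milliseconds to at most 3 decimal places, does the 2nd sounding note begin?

note 2 onset = 6/7b = 329.67ms

1. 0.0ms @ 0 + 329.67ms (6/7)
2. 329.67ms @ 6/7 + 164.835ms (3/7)
3. 494.505ms @ 9/7 + 164.835ms (3/7)
4. 659.341ms @ 12/7 + 329.67ms (6/7)
5. 989.011ms @ 18/7 + 164.835ms (3/7)
6. 1153.846ms @ 3 + 576.923ms (3/2)
7. 1730.769ms @ 9/2 + 576.923ms (3/2)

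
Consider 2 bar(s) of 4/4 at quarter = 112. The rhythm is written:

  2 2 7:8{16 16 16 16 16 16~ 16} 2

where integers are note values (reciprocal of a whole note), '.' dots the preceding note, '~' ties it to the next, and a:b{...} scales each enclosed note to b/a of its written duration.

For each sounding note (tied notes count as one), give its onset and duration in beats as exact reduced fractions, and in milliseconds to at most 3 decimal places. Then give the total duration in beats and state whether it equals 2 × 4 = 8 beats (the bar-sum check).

1) 0.0ms=0b +1071.429ms=2b
2) 1071.429ms=2b +1071.429ms=2b
3) 2142.857ms=4b +153.061ms=2/7b
4) 2295.918ms=30/7b +153.061ms=2/7b
5) 2448.98ms=32/7b +153.061ms=2/7b
6) 2602.041ms=34/7b +153.061ms=2/7b
7) 2755.102ms=36/7b +153.061ms=2/7b
8) 2908.163ms=38/7b +306.122ms=4/7b
9) 3214.286ms=6b +1071.429ms=2b
Σ=8b of 8 (112bpm 4/4) — PASS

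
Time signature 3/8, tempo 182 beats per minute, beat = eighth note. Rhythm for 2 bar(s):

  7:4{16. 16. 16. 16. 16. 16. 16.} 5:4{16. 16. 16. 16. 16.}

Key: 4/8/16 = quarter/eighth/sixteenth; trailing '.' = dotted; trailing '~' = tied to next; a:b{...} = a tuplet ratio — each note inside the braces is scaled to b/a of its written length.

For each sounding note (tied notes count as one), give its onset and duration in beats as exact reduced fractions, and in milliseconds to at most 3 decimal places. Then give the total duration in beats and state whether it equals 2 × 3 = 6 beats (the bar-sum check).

1) 0.0ms=0b +141.287ms=3/7b
2) 141.287ms=3/7b +141.287ms=3/7b
3) 282.575ms=6/7b +141.287ms=3/7b
4) 423.862ms=9/7b +141.287ms=3/7b
5) 565.149ms=12/7b +141.287ms=3/7b
6) 706.436ms=15/7b +141.287ms=3/7b
7) 847.724ms=18/7b +141.287ms=3/7b
8) 989.011ms=3b +197.802ms=3/5b
9) 1186.813ms=18/5b +197.802ms=3/5b
10) 1384.615ms=21/5b +197.802ms=3/5b
11) 1582.418ms=24/5b +197.802ms=3/5b
12) 1780.22ms=27/5b +197.802ms=3/5b
Σ=6b of 6 (182bpm 3/8) — PASS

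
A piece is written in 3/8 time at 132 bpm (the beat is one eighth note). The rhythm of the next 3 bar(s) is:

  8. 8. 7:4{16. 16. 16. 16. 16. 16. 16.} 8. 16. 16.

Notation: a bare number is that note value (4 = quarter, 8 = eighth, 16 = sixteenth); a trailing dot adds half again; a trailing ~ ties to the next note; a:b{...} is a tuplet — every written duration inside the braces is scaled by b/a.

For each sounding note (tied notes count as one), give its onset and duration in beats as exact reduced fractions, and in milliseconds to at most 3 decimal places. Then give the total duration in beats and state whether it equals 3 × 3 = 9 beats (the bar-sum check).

1) 0.0ms=0b +681.818ms=3/2b
2) 681.818ms=3/2b +681.818ms=3/2b
3) 1363.636ms=3b +194.805ms=3/7b
4) 1558.442ms=24/7b +194.805ms=3/7b
5) 1753.247ms=27/7b +194.805ms=3/7b
6) 1948.052ms=30/7b +194.805ms=3/7b
7) 2142.857ms=33/7b +194.805ms=3/7b
8) 2337.662ms=36/7b +194.805ms=3/7b
9) 2532.468ms=39/7b +194.805ms=3/7b
10) 2727.273ms=6b +681.818ms=3/2b
11) 3409.091ms=15/2b +340.909ms=3/4b
12) 3750.0ms=33/4b +340.909ms=3/4b
Σ=9b of 9 (132bpm 3/8) — PASS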